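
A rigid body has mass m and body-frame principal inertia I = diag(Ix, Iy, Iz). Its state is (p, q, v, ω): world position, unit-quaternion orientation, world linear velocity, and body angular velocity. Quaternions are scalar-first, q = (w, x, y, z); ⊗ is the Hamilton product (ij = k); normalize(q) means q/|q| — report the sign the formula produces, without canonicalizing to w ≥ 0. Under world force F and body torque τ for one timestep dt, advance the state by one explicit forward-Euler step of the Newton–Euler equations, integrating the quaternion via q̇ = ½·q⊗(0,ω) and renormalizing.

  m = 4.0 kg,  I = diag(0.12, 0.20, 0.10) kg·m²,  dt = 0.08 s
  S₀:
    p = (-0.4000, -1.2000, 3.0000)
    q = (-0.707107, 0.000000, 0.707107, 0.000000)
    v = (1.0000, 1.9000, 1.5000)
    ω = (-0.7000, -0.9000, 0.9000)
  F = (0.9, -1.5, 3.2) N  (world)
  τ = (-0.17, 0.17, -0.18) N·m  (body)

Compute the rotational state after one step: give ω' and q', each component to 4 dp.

precession coupling ω×(Iω) = (0.0810, -0.0126, 0.0504)
angular accel α = (-2.0917, 0.9130, -2.3040)
ω' = ω + α·dt = (-0.8673, -0.8270, 0.7157)
q⊗(0,ω) = (0.6363963, 1.1313712, 0.6363963, -0.1414214)
q + ½dt·q⊗(0,ω), renormalized = (-0.6805, 0.0452, 0.7313, -0.0056)

ω' = (-0.8673, -0.8270, 0.7157)
q' = (-0.6805, 0.0452, 0.7313, -0.0056)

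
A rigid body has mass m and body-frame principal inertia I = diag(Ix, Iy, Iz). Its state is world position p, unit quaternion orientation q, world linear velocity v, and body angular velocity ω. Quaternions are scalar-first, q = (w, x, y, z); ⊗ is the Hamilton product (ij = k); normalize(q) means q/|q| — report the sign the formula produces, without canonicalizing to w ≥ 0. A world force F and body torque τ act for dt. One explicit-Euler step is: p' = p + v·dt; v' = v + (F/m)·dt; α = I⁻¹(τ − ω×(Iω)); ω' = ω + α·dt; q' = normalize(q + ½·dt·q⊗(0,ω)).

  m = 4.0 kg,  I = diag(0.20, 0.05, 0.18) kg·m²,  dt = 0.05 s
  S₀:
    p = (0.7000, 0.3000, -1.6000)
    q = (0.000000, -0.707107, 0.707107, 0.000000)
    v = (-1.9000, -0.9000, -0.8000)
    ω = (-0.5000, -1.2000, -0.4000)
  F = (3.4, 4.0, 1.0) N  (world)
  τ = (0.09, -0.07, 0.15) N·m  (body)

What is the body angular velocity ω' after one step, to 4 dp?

ω' = (-0.4931, -1.2740, -0.3333)

ω×(Iω) gyroscopic = (0.0624, 0.0040, -0.0900)
angular accel α = (0.1380, -1.4800, 1.3333)
ω + α·dt = (-0.4931, -1.2740, -0.3333)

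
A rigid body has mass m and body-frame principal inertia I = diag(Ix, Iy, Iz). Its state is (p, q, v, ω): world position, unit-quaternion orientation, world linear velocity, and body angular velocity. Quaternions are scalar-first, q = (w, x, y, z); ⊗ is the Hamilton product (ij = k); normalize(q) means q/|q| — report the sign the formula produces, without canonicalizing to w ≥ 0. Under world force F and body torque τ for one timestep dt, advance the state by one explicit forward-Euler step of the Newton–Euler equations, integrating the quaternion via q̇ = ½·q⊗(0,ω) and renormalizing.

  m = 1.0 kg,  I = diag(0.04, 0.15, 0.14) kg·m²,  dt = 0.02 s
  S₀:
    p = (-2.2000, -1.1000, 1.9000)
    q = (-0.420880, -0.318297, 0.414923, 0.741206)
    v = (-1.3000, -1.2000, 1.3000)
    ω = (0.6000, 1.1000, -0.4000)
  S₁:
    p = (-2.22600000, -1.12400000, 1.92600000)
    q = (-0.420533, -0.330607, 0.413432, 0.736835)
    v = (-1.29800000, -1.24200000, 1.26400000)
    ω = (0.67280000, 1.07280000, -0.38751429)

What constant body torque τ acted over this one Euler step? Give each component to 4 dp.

Δω = ω₁−ω₀ = (0.07280000, -0.02720000, 0.01248571)
ω₀×(Iω₀) = (0.0044, 0.0240, 0.0726)
applied torque τ = (0.1500, -0.1800, 0.1600)

τ = (0.1500, -0.1800, 0.1600)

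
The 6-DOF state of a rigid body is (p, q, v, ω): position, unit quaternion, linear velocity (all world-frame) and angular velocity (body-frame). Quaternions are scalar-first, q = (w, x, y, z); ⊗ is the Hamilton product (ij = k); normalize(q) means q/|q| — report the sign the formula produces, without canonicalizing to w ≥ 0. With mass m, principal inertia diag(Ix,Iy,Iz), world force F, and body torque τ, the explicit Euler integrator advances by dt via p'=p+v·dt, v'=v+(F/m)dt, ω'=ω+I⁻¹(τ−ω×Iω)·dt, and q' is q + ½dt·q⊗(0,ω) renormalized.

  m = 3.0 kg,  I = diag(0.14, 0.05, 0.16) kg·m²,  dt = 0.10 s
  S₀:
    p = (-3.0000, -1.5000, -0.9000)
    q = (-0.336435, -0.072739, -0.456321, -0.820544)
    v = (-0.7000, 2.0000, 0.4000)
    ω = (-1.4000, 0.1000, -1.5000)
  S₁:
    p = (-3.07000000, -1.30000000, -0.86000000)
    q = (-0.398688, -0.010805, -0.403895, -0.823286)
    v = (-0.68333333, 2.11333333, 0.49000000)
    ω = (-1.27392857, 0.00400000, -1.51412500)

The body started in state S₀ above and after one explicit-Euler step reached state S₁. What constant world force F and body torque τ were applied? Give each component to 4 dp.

F = (0.5000, 3.4000, 2.7000)
τ = (0.1600, -0.0900, -0.0100)

Δv = v₁−v₀ = (0.01666667, 0.11333333, 0.09000000)
applied force F = (0.5000, 3.4000, 2.7000)
Δω = ω₁−ω₀ = (0.12607143, -0.09600000, -0.01412500)
τ = I·(Δω/dt) + ω₀×(Iω₀) = (0.1600, -0.0900, -0.0100)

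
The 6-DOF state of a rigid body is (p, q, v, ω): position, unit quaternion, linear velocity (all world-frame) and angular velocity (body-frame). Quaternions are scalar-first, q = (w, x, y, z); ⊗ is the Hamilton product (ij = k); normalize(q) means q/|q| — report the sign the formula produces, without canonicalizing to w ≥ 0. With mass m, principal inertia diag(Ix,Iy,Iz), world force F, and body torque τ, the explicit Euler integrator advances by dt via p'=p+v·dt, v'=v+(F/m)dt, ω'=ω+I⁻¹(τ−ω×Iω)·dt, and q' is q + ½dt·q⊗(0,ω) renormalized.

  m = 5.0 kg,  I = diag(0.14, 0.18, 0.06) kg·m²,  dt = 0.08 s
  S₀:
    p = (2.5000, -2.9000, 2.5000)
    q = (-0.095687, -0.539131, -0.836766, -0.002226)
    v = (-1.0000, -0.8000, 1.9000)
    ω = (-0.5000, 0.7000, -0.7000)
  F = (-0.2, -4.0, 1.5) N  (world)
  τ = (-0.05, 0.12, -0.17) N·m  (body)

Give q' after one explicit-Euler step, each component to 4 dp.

2q̇ = q⊗(0,ω) = (0.3146125, 0.6351379, -0.4432596, -0.7287938)
q + ½dt·q⊗(0,ω), renormalized = (-0.0830, -0.5132, -0.8537, -0.0313)

q' = (-0.0830, -0.5132, -0.8537, -0.0313)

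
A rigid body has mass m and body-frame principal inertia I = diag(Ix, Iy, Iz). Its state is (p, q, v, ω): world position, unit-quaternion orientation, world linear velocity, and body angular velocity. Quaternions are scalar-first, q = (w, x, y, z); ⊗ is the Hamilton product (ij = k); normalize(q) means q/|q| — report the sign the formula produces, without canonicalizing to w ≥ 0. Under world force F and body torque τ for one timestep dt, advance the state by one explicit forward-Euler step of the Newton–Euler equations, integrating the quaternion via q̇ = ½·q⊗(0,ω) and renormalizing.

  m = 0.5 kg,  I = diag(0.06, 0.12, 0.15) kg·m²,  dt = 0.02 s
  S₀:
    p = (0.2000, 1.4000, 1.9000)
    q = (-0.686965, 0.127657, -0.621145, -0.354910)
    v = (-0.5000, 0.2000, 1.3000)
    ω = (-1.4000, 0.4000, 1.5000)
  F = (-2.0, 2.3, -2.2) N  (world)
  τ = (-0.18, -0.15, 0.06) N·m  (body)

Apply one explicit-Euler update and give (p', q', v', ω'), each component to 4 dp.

ω×(Iω) gyroscopic = (0.0180, 0.1890, -0.0336)
(τ − ω×Iω)/I = (-3.3000, -2.8250, 0.6240)
new body rate ω' = (-1.4660, 0.3435, 1.5125)
q⊗(0,ω) = (0.9595428, 0.1719975, 0.0306025, -1.8489877)
q' = normalize(q + ½dt·q⊗(0,ω)) = (-0.6772, 0.1293, -0.6207, -0.3733)
a = F/m = (-4.0000, 4.6000, -4.4000)
p + v·dt = (0.1900, 1.4040, 1.9260)
v' = v + a·dt = (-0.5800, 0.2920, 1.2120)

p' = (0.1900, 1.4040, 1.9260)
q' = (-0.6772, 0.1293, -0.6207, -0.3733)
v' = (-0.5800, 0.2920, 1.2120)
ω' = (-1.4660, 0.3435, 1.5125)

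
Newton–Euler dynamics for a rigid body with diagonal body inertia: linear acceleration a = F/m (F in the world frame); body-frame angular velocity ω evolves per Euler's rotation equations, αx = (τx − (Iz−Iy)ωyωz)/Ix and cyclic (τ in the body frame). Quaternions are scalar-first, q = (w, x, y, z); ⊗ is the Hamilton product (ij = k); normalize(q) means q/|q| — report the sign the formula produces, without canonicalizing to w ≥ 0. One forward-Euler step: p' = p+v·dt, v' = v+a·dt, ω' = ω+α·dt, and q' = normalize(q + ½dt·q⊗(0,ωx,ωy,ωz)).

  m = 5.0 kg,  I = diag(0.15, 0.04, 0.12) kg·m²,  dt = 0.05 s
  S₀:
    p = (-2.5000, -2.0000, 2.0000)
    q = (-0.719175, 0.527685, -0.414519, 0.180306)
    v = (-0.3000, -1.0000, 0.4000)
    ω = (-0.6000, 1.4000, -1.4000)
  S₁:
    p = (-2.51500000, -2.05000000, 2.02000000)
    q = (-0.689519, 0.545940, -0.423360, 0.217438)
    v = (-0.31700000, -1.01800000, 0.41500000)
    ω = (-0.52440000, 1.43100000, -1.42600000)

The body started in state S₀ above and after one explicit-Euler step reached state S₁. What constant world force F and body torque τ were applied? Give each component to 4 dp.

F = (-1.7000, -1.8000, 1.5000)
τ = (0.0700, 0.0500, 0.0300)

ω₁ − ω₀ = (0.07560000, 0.03100000, -0.02600000)
I·α + gyro = (0.0700, 0.0500, 0.0300)
v₁ − v₀ = (-0.01700000, -0.01800000, 0.01500000)
applied force F = (-1.7000, -1.8000, 1.5000)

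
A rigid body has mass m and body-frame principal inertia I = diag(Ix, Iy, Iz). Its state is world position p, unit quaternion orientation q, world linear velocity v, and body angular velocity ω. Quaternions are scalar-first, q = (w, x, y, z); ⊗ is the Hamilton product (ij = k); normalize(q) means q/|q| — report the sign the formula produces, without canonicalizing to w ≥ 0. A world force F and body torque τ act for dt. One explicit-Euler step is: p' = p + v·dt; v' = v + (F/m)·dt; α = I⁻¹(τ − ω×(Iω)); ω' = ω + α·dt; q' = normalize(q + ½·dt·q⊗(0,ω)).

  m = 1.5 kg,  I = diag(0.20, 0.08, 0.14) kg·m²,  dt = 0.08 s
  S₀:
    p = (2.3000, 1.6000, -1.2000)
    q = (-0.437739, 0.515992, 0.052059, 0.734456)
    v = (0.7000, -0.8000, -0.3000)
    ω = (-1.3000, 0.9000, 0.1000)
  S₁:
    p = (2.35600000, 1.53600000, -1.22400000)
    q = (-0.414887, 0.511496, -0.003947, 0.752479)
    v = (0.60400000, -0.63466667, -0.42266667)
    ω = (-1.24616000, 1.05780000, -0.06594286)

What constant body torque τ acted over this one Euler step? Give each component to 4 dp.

τ = (0.1400, 0.1500, -0.1500)

Δω = ω₁−ω₀ = (0.05384000, 0.15780000, -0.16594286)
gyro term ω₀×Iω₀ = (0.0054, -0.0078, 0.1404)
applied torque τ = (0.1400, 0.1500, -0.1500)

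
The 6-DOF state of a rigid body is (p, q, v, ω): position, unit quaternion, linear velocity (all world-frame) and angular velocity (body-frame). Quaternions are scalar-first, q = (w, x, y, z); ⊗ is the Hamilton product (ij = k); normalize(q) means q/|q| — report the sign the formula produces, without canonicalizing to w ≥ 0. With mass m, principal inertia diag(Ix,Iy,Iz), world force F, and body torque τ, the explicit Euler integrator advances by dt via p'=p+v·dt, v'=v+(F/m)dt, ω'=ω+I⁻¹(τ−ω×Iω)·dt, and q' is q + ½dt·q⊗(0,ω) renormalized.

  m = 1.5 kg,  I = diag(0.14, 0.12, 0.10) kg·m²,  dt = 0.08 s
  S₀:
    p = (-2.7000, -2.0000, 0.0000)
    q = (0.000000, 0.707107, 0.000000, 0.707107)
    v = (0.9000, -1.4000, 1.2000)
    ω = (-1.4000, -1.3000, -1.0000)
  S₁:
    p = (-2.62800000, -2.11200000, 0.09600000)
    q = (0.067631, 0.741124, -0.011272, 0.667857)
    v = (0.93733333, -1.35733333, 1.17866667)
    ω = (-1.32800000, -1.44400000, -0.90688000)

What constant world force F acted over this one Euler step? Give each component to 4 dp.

F = (0.7000, 0.8000, -0.4000)

v₁ − v₀ = (0.03733333, 0.04266667, -0.02133333)
applied force F = (0.7000, 0.8000, -0.4000)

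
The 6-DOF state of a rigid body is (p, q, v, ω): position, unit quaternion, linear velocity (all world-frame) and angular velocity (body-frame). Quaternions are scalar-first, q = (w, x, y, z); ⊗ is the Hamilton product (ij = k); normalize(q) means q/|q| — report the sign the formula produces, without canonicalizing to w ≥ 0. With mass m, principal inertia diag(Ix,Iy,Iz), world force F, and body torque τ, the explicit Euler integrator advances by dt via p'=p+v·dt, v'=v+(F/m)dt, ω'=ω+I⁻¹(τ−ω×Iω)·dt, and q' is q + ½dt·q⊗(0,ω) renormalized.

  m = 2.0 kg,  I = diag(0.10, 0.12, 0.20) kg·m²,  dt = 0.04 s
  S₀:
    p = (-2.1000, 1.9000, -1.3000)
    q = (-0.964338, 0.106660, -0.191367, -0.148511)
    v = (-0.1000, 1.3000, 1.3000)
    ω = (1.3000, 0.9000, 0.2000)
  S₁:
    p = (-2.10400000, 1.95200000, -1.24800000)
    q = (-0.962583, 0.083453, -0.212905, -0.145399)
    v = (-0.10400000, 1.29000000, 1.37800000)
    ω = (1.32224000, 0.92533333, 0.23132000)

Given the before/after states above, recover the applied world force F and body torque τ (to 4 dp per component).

Δω = ω₁−ω₀ = (0.02224000, 0.02533333, 0.03132000)
precession coupling = (0.0144, -0.0260, 0.0234)
I·α + gyro = (0.0700, 0.0500, 0.1800)
Δv = v₁−v₀ = (-0.00400000, -0.01000000, 0.07800000)
F = m·Δv/dt = (-0.2000, -0.5000, 3.9000)

F = (-0.2000, -0.5000, 3.9000)
τ = (0.0700, 0.0500, 0.1800)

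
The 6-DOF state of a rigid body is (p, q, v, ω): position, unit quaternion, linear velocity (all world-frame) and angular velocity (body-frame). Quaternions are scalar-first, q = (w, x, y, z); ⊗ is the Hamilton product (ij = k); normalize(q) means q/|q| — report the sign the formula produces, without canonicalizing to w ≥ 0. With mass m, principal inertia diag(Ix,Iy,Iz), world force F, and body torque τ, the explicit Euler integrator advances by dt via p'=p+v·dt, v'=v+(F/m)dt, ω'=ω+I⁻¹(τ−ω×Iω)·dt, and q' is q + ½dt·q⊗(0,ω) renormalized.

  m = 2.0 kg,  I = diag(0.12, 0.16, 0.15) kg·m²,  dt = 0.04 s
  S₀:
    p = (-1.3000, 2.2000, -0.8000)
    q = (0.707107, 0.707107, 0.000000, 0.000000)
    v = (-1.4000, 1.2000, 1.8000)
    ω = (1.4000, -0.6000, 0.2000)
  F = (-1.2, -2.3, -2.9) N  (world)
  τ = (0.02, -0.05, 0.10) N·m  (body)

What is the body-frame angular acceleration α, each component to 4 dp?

α = (0.1567, -0.2600, 0.8907)

ω×(Iω) gyroscopic = (0.0012, -0.0084, -0.0336)
(τ − ω×Iω)/I = (0.1567, -0.2600, 0.8907)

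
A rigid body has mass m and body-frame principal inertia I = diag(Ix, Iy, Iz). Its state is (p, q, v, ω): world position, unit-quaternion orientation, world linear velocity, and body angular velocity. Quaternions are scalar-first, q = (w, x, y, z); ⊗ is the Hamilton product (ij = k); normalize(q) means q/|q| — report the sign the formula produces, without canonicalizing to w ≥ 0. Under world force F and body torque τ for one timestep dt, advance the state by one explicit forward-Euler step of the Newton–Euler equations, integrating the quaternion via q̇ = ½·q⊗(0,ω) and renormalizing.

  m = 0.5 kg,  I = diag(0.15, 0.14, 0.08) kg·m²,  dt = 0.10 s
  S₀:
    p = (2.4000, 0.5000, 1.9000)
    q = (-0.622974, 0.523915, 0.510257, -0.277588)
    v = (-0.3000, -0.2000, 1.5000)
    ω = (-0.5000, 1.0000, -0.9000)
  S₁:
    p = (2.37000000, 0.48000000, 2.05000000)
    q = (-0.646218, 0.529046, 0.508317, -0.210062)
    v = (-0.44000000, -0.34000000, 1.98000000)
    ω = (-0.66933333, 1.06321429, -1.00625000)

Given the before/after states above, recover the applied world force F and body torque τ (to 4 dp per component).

F = (-0.7000, -0.7000, 2.4000)
τ = (-0.2000, 0.1200, -0.0800)

Δω = ω₁−ω₀ = (-0.16933333, 0.06321429, -0.10625000)
applied torque τ = (-0.2000, 0.1200, -0.0800)
Δv = v₁−v₀ = (-0.14000000, -0.14000000, 0.48000000)
F = m·Δv/dt = (-0.7000, -0.7000, 2.4000)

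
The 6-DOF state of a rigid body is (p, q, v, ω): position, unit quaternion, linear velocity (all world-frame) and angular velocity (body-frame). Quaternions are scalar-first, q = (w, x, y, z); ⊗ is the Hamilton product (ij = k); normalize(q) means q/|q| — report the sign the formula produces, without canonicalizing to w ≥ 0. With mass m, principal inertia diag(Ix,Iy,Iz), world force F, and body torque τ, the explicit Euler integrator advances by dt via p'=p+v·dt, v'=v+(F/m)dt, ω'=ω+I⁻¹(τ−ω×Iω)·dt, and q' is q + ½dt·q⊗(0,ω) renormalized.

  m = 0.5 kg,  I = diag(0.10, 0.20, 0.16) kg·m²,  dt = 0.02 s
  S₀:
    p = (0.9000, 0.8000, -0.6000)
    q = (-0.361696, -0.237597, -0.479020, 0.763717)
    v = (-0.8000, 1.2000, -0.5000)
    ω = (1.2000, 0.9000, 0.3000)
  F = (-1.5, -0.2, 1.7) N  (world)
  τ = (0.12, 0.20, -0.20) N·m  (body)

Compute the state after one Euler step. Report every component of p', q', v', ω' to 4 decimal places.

new position p' = (0.8840, 0.8240, -0.6100)
new velocity v' = (-0.8600, 1.1920, -0.4320)
gyro term ω×Iω = (-0.0108, -0.0216, 0.1080)
α = I⁻¹(τ − ω×Iω) = (1.3080, 1.1080, -1.9250)
ω' = ω + α·dt = (1.2262, 0.9222, 0.2615)
Hamilton product q⊗(0,ω) = (0.4871193, -1.2650865, 0.6622131, 0.2524779)
q' = normalize(q + ½dt·q⊗(0,ω)) = (-0.3568, -0.2502, -0.4723, 0.7662)

p' = (0.8840, 0.8240, -0.6100)
q' = (-0.3568, -0.2502, -0.4723, 0.7662)
v' = (-0.8600, 1.1920, -0.4320)
ω' = (1.2262, 0.9222, 0.2615)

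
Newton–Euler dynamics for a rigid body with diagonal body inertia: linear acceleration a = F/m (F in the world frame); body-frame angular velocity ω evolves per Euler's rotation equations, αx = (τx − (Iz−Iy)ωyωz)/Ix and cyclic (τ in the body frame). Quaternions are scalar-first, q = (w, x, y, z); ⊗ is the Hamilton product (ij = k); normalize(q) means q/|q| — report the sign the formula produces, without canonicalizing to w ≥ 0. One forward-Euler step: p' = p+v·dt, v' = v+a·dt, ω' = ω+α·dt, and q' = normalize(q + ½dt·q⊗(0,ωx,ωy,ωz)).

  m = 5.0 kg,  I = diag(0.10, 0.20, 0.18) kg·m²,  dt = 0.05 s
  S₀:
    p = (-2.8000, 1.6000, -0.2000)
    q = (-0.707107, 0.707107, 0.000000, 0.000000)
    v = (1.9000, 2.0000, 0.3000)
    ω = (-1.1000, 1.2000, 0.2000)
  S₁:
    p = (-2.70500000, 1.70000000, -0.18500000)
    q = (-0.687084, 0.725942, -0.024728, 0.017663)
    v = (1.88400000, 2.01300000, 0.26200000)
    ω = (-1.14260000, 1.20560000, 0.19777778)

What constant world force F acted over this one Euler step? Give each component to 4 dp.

F = (-1.6000, 1.3000, -3.8000)

velocity change Δv = (-0.01600000, 0.01300000, -0.03800000)
F = m·Δv/dt = (-1.6000, 1.3000, -3.8000)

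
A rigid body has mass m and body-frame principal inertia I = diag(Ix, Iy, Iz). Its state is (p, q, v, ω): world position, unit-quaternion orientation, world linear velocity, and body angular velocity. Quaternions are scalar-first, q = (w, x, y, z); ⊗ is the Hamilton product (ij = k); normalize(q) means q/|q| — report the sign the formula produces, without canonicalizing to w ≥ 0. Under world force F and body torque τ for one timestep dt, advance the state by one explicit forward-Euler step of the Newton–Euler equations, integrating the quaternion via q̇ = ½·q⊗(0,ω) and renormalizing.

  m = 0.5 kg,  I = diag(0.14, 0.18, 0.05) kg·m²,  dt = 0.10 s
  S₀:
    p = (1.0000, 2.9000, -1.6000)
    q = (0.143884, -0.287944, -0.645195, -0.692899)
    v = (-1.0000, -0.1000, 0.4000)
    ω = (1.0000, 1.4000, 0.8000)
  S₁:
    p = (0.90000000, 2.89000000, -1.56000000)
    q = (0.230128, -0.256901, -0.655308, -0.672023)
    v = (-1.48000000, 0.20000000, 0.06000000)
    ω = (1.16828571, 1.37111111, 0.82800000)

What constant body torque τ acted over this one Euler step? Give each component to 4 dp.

ω₁ − ω₀ = (0.16828571, -0.02888889, 0.02800000)
τ = I·(Δω/dt) + ω₀×(Iω₀) = (0.0900, 0.0200, 0.0700)

τ = (0.0900, 0.0200, 0.0700)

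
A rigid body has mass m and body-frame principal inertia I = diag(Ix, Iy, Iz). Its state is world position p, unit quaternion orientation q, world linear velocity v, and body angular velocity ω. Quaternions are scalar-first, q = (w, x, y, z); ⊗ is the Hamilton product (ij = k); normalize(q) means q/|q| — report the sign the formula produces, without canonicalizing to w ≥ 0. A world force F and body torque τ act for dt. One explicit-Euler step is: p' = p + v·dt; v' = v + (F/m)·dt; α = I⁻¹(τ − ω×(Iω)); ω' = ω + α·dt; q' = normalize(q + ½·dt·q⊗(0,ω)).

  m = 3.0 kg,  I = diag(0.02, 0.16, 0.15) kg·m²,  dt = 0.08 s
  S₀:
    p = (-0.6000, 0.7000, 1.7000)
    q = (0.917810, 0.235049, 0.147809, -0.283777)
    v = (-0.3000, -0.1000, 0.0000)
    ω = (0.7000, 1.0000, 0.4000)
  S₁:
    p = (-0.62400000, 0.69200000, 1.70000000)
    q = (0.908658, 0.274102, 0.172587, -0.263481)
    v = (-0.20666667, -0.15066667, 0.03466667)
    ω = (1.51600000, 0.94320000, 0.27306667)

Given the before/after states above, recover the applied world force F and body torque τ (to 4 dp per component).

ω₁ − ω₀ = (0.81600000, -0.05680000, -0.12693333)
ω₀×(Iω₀) = (-0.0040, -0.0364, 0.0980)
applied torque τ = (0.2000, -0.1500, -0.1400)
velocity change Δv = (0.09333333, -0.05066667, 0.03466667)
applied force F = (3.5000, -1.9000, 1.3000)

F = (3.5000, -1.9000, 1.3000)
τ = (0.2000, -0.1500, -0.1400)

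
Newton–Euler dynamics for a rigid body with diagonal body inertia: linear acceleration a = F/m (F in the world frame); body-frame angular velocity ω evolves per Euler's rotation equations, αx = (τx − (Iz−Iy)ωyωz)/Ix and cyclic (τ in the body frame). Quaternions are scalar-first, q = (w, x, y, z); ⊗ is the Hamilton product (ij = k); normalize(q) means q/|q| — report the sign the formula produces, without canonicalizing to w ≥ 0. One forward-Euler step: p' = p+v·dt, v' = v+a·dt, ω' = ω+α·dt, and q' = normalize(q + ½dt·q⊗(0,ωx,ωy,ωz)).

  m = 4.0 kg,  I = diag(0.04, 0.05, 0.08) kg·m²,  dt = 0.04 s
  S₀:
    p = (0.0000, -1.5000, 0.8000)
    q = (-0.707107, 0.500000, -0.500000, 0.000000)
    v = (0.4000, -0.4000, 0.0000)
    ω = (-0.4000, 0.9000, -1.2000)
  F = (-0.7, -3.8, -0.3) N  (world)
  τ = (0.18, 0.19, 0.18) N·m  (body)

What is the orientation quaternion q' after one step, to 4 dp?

q' = (-0.6938, 0.5174, -0.5005, 0.0220)

2q̇ = q⊗(0,ω) = (0.6500000, 0.8828428, -0.0363963, 1.0985284)
q' = normalize(q + ½dt·q⊗(0,ω)) = (-0.6938, 0.5174, -0.5005, 0.0220)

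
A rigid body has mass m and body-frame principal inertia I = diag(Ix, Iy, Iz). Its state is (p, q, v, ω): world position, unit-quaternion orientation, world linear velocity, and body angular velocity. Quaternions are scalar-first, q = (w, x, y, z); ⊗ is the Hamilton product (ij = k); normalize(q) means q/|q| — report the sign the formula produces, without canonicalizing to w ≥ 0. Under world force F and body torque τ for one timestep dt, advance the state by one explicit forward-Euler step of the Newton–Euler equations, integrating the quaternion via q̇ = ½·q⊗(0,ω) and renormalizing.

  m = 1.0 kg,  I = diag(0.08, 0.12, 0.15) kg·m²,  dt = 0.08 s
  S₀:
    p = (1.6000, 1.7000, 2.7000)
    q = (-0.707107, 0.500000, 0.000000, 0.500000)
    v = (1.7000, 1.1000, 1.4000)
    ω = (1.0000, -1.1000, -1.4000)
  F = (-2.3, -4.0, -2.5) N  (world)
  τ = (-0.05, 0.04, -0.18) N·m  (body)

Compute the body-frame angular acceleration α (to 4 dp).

α = (-1.2025, -0.4833, -0.9067)

ω×(Iω) gyroscopic = (0.0462, 0.0980, -0.0440)
α = I⁻¹(τ − ω×Iω) = (-1.2025, -0.4833, -0.9067)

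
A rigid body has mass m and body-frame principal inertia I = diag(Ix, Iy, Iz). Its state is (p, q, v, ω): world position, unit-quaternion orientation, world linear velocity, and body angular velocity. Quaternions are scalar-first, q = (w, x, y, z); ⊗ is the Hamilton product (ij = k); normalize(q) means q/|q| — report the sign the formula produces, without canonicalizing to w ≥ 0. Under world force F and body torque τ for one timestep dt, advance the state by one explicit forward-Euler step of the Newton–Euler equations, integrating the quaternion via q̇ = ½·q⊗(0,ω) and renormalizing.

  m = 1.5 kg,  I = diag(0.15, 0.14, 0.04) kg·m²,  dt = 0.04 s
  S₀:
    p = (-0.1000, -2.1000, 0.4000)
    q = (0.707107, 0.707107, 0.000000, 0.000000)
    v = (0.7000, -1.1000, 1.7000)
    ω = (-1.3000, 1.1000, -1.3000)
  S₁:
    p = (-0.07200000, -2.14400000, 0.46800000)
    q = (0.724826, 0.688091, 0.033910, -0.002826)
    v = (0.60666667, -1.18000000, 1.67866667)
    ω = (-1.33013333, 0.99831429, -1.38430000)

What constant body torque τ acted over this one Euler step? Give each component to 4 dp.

τ = (0.0300, -0.1700, -0.0700)

ω₁ − ω₀ = (-0.03013333, -0.10168571, -0.08430000)
precession coupling = (0.1430, 0.1859, 0.0143)
τ = I·(Δω/dt) + ω₀×(Iω₀) = (0.0300, -0.1700, -0.0700)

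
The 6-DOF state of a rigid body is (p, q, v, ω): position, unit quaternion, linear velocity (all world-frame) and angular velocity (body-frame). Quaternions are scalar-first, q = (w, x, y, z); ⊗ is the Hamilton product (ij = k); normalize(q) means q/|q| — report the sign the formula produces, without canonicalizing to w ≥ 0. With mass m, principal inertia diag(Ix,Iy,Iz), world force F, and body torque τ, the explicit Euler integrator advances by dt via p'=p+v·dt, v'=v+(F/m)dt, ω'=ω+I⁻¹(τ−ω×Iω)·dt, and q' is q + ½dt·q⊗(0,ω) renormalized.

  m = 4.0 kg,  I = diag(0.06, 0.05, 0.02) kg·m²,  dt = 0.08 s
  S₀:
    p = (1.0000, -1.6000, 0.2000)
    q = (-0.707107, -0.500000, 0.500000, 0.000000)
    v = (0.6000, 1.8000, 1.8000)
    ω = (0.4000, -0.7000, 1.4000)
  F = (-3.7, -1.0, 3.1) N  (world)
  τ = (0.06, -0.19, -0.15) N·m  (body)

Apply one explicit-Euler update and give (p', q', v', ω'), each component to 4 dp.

angular accel α = (0.5100, -4.2480, -7.6400)
ω' = ω + α·dt = (0.4408, -1.0398, 0.7888)
q⊗(0,ω) = (0.5500000, 0.4171572, 1.1949749, -0.8399498)
q' = normalize(q + ½dt·q⊗(0,ω)) = (-0.6837, -0.4823, 0.5467, -0.0335)
a = F/m = (-0.9250, -0.2500, 0.7750)
p' = p + v·dt = (1.0480, -1.4560, 0.3440)
v' = v + a·dt = (0.5260, 1.7800, 1.8620)

p' = (1.0480, -1.4560, 0.3440)
q' = (-0.6837, -0.4823, 0.5467, -0.0335)
v' = (0.5260, 1.7800, 1.8620)
ω' = (0.4408, -1.0398, 0.7888)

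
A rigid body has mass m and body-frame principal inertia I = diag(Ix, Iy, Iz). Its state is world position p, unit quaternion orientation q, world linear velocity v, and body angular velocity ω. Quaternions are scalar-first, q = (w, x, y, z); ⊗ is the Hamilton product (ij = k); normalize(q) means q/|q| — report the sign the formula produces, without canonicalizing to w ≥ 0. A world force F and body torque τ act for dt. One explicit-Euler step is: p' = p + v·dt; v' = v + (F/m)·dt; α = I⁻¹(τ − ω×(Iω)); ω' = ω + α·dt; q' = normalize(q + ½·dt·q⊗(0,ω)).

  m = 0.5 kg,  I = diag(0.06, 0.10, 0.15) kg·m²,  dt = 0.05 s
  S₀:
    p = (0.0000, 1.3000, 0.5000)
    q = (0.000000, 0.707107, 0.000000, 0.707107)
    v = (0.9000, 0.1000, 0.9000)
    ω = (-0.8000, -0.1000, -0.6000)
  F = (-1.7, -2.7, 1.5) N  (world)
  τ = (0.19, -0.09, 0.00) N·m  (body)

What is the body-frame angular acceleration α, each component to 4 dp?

α = (3.1167, -0.4680, -0.0213)

gyro term ω×Iω = (0.0030, -0.0432, 0.0032)
(τ − ω×Iω)/I = (3.1167, -0.4680, -0.0213)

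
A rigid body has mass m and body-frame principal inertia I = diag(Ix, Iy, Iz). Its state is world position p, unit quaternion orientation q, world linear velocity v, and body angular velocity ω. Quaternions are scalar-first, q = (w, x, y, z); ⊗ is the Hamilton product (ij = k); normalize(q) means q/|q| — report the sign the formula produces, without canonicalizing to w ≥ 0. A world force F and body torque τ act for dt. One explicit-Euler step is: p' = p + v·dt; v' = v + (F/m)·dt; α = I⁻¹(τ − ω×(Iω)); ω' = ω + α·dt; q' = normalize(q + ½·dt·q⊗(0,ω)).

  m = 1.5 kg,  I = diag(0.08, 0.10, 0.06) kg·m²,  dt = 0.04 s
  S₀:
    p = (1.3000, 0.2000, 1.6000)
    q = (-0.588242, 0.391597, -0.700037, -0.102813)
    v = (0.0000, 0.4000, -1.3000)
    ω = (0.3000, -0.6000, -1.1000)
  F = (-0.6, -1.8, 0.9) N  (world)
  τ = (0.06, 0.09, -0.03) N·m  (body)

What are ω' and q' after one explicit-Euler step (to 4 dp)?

angular accel α = (1.0800, 0.9660, -0.4400)
ω' = ω + α·dt = (0.3432, -0.5614, -1.1176)
Hamilton product q⊗(0,ω) = (-0.6505956, 0.5318803, 0.7528580, 0.6221191)
updated quaternion q' = (-0.6011, 0.4021, -0.6848, -0.0903)

ω' = (0.3432, -0.5614, -1.1176)
q' = (-0.6011, 0.4021, -0.6848, -0.0903)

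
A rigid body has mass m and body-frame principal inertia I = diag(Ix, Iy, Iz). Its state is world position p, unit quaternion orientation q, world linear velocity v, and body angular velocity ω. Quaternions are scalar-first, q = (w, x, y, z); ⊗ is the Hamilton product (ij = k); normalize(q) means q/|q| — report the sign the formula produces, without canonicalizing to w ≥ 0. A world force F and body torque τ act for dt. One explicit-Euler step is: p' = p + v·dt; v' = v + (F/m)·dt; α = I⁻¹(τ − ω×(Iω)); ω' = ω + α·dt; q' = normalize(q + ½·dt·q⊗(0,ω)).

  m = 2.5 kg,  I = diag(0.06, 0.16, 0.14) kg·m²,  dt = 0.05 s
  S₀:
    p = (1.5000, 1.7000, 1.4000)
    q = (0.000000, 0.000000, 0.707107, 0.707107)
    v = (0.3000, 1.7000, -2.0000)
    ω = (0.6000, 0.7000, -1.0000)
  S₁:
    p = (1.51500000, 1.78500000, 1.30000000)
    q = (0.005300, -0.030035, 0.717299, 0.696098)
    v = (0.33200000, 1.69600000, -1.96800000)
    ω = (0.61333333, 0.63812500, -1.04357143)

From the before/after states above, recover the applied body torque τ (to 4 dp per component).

τ = (0.0300, -0.1500, -0.0800)

Δω = ω₁−ω₀ = (0.01333333, -0.06187500, -0.04357143)
gyro term ω₀×Iω₀ = (0.0140, 0.0480, 0.0420)
τ = I·(Δω/dt) + ω₀×(Iω₀) = (0.0300, -0.1500, -0.0800)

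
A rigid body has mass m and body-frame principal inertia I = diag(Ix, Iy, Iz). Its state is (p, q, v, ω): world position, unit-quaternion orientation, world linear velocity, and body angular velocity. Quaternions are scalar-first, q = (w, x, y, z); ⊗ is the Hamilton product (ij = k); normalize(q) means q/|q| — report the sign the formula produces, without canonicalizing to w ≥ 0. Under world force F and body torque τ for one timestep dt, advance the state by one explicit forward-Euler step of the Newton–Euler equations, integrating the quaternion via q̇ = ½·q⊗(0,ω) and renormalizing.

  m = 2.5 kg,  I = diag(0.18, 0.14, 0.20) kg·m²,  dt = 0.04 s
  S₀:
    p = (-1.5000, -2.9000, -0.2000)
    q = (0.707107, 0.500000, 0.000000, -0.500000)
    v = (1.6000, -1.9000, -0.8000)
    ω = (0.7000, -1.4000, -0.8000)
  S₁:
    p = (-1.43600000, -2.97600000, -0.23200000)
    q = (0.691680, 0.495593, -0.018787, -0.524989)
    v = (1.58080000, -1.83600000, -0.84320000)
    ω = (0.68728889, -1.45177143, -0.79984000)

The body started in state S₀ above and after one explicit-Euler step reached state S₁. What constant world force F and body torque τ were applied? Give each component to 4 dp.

F = (-1.2000, 4.0000, -2.7000)
τ = (0.0100, -0.1700, 0.0400)

rate change Δω = (-0.01271111, -0.05177143, 0.00016000)
precession coupling = (0.0672, 0.0112, 0.0392)
I·α + gyro = (0.0100, -0.1700, 0.0400)
v₁ − v₀ = (-0.01920000, 0.06400000, -0.04320000)
F = m·Δv/dt = (-1.2000, 4.0000, -2.7000)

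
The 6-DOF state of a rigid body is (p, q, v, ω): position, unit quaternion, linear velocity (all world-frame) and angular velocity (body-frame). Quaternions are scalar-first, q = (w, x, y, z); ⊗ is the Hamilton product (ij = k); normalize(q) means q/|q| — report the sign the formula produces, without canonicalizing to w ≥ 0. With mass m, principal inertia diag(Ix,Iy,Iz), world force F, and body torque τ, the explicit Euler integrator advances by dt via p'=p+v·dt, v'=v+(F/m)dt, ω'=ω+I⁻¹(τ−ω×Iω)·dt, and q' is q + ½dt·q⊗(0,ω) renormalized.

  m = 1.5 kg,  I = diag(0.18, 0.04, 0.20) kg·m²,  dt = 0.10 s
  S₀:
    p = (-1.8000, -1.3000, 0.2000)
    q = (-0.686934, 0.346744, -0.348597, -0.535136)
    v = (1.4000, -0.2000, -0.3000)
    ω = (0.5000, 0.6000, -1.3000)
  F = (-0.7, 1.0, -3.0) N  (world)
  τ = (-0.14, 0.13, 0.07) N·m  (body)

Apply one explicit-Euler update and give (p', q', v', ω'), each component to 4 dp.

p' = (-1.6600, -1.3200, 0.1700)
q' = (-0.7179, 0.3672, -0.3590, -0.4700)
v' = (1.3533, -0.1333, -0.5000)
ω' = (0.4916, 0.8925, -1.2440)

(τ − ω×Iω)/I = (-0.0844, 2.9250, 0.5600)
ω' = ω + α·dt = (0.4916, 0.8925, -1.2440)
Hamilton product q⊗(0,ω) = (-0.6598906, 0.4307907, -0.2289612, 1.2753591)
q + ½dt·q⊗(0,ω), renormalized = (-0.7179, 0.3672, -0.3590, -0.4700)
a = (-0.4667, 0.6667, -2.0000)
p + v·dt = (-1.6600, -1.3200, 0.1700)
v + (F/m)dt = (1.3533, -0.1333, -0.5000)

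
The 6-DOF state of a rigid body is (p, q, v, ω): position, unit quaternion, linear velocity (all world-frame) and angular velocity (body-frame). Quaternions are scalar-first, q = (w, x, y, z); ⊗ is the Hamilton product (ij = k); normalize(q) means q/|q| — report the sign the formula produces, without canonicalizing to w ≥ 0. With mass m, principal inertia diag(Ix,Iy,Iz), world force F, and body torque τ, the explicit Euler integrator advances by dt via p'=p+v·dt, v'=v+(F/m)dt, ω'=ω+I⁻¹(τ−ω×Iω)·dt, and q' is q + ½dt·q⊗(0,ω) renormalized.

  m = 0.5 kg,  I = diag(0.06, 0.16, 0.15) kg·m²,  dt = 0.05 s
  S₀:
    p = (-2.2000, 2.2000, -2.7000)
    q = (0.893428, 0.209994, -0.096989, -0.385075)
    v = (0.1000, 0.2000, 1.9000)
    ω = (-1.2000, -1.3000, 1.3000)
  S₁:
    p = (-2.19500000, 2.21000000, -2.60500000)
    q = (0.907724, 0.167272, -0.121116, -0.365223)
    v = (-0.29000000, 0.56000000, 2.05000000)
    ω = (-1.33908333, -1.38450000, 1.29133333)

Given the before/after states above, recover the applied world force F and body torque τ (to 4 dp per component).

F = (-3.9000, 3.6000, 1.5000)
τ = (-0.1500, -0.1300, 0.1300)

v₁ − v₀ = (-0.39000000, 0.36000000, 0.15000000)
m·(v₁−v₀)/dt = (-3.9000, 3.6000, 1.5000)
Δω = ω₁−ω₀ = (-0.13908333, -0.08450000, -0.00866667)
applied torque τ = (-0.1500, -0.1300, 0.1300)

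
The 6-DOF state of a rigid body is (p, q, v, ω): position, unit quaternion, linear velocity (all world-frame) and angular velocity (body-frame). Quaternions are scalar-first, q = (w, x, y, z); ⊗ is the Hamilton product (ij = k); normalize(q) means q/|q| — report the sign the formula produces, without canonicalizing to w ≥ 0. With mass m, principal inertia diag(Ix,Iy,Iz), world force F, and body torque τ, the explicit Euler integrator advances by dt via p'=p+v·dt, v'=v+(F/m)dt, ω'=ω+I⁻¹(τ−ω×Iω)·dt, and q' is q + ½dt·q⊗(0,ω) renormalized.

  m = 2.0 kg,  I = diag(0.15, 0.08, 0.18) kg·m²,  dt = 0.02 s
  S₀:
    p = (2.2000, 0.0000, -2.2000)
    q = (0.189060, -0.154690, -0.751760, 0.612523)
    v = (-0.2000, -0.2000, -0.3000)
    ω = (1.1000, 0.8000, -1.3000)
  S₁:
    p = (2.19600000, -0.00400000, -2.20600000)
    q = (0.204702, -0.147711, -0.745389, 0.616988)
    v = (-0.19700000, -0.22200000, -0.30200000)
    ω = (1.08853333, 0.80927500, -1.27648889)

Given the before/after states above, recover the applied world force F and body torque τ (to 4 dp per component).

F = (0.3000, -2.2000, -0.2000)
τ = (-0.1900, 0.0800, 0.1500)

v₁ − v₀ = (0.00300000, -0.02200000, -0.00200000)
m·(v₁−v₀)/dt = (0.3000, -2.2000, -0.2000)
Δω = ω₁−ω₀ = (-0.01146667, 0.00927500, 0.02351111)
τ = I·(Δω/dt) + ω₀×(Iω₀) = (-0.1900, 0.0800, 0.1500)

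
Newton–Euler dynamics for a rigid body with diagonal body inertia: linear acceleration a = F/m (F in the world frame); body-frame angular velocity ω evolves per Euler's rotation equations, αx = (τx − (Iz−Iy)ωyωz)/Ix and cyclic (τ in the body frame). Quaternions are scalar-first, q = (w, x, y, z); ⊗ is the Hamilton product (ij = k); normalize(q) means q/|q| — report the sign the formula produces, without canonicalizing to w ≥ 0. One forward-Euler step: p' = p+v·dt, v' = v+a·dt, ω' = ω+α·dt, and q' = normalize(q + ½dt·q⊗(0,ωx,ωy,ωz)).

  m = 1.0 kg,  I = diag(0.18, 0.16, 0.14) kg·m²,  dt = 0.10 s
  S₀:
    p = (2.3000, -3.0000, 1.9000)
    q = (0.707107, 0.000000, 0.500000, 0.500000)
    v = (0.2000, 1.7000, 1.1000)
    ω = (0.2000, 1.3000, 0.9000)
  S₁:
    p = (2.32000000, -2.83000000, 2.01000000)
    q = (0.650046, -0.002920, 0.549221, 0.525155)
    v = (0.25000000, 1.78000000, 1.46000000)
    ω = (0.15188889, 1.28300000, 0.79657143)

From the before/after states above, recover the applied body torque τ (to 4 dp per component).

ω₁ − ω₀ = (-0.04811111, -0.01700000, -0.10342857)
τ = I·(Δω/dt) + ω₀×(Iω₀) = (-0.1100, -0.0200, -0.1500)

τ = (-0.1100, -0.0200, -0.1500)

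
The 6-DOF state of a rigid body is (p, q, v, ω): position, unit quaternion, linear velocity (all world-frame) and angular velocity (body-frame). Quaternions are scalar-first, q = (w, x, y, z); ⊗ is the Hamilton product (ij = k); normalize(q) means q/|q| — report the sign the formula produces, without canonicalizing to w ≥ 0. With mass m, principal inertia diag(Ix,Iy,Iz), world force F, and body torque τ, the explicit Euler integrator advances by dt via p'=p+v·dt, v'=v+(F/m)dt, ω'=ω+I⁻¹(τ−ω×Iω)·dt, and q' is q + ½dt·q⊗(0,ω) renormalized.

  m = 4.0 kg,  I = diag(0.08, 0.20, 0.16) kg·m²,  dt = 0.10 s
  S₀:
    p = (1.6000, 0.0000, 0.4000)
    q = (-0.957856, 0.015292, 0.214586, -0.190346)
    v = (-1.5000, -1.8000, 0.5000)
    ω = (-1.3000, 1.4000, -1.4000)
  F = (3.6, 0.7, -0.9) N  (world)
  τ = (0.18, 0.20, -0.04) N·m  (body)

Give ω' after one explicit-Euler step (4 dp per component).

ω×(Iω) gyroscopic = (0.0784, -0.1456, -0.2184)
angular accel α = (1.2700, 1.7280, 1.1150)
new body rate ω' = (-1.1730, 1.5728, -1.2885)

ω' = (-1.1730, 1.5728, -1.2885)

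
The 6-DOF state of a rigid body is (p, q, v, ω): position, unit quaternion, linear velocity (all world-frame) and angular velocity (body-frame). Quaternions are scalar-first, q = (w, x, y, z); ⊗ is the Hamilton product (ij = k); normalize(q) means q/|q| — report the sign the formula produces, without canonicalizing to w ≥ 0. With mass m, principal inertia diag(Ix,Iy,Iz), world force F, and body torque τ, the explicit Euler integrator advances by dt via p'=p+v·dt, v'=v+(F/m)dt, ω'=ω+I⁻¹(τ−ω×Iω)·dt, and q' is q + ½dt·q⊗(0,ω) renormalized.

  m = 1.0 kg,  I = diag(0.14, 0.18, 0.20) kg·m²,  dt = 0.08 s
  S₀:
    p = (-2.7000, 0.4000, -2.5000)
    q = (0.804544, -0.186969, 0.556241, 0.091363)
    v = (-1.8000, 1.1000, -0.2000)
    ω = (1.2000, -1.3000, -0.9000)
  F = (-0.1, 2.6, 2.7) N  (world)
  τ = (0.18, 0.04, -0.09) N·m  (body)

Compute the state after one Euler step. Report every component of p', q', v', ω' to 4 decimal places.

p' = (-2.8440, 0.4880, -2.5160)
q' = (0.8431, -0.1631, 0.5105, 0.0453)
v' = (-1.8080, 1.3080, 0.0160)
ω' = (1.2895, -1.3110, -0.9110)

precession coupling ω×(Iω) = (0.0234, 0.0648, -0.0624)
angular accel α = (1.1186, -0.1378, -0.1380)
ω' = ω + α·dt = (1.2895, -1.3110, -0.9110)
2q̇ = q⊗(0,ω) = (1.0297028, 0.5836078, -1.1045437, -1.1485191)
updated quaternion q' = (0.8431, -0.1631, 0.5105, 0.0453)
a = F/m = (-0.1000, 2.6000, 2.7000)
p + v·dt = (-2.8440, 0.4880, -2.5160)
v + (F/m)dt = (-1.8080, 1.3080, 0.0160)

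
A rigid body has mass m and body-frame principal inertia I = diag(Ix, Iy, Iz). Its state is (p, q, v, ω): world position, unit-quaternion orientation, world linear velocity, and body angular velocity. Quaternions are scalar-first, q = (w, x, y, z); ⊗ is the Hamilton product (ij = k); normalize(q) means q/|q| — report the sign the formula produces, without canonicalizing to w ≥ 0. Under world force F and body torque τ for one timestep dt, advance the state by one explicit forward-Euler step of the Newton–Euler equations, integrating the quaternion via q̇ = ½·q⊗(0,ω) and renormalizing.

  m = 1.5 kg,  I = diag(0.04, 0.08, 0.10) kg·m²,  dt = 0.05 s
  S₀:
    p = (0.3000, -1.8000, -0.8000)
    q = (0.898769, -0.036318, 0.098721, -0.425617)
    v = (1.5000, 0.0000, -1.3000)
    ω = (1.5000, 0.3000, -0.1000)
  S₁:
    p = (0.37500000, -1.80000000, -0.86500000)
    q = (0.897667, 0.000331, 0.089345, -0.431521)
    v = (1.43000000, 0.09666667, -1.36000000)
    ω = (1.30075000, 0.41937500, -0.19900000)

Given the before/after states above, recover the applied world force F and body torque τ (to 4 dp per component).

F = (-2.1000, 2.9000, -1.8000)
τ = (-0.1600, 0.2000, -0.1800)

Δω = ω₁−ω₀ = (-0.19925000, 0.11937500, -0.09900000)
gyro term ω₀×Iω₀ = (-0.0006, 0.0090, 0.0180)
τ = I·(Δω/dt) + ω₀×(Iω₀) = (-0.1600, 0.2000, -0.1800)
Δv = v₁−v₀ = (-0.07000000, 0.09666667, -0.06000000)
F = m·Δv/dt = (-2.1000, 2.9000, -1.8000)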